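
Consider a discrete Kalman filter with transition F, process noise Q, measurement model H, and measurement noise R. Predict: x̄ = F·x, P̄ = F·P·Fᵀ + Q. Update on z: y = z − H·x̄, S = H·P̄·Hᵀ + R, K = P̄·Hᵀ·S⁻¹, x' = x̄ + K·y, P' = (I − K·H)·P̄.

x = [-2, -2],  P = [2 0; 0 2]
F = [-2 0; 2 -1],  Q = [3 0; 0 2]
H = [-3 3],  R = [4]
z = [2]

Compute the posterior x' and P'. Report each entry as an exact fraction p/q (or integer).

x̄ = F·x = [4, -2]
P̄ = F·P·Fᵀ + Q = [11 -8; -8 12]
y = z − H·x̄ = [20]
S = H·P̄·Hᵀ + R = [355]
K = P̄·Hᵀ·S⁻¹ = [-57/355; 12/71]
x' = x̄ + K·y = [56/71, 98/71]
P' = (I − K·H)·P̄ = [656/355 116/71; 116/71 132/71]

x' = [56/71, 98/71]
P' = [656/355 116/71; 116/71 132/71]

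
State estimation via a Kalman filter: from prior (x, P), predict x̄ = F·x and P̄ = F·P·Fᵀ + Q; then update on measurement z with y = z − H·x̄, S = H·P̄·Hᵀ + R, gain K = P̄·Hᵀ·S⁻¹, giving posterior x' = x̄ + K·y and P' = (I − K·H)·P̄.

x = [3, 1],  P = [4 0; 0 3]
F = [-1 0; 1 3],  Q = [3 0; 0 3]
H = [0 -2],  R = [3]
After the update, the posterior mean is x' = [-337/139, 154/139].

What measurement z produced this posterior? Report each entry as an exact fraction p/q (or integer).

z = [-2]

x̄ = F·x = [-3, 6]
P̄ = F·P·Fᵀ + Q = [7 -4; -4 34]
S = H·P̄·Hᵀ + R = [139]
K = P̄·Hᵀ·S⁻¹ = [8/139; -68/139]
x' − x̄ = [80/139, -680/139] = K·y
y = (KᵀK)⁻¹·Kᵀ·(x' − x̄) = [10]
z = y + H·x̄ = [10] + [-12] = [-2]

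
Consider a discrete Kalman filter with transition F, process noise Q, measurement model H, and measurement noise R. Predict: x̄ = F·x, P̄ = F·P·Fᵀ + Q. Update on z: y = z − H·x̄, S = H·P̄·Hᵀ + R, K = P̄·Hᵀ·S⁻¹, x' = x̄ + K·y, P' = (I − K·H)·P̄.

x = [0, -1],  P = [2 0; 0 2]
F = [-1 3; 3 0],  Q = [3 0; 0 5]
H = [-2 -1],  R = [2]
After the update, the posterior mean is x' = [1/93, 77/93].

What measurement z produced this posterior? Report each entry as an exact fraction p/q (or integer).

z = [-1]

x̄ = F·x = [-3, 0]
P̄ = F·P·Fᵀ + Q = [23 -6; -6 23]
S = H·P̄·Hᵀ + R = [93]
K = P̄·Hᵀ·S⁻¹ = [-40/93; -11/93]
x' − x̄ = [280/93, 77/93] = K·y
y = (KᵀK)⁻¹·Kᵀ·(x' − x̄) = [-7]
z = y + H·x̄ = [-7] + [6] = [-1]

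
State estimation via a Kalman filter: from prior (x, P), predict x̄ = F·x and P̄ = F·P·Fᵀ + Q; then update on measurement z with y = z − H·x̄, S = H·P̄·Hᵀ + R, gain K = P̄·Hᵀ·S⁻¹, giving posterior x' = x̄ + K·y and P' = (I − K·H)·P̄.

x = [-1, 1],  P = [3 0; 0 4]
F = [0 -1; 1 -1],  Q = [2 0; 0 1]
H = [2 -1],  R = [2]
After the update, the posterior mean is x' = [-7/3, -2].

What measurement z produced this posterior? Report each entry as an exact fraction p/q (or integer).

x̄ = F·x = [-1, -2]
P̄ = F·P·Fᵀ + Q = [6 4; 4 8]
S = H·P̄·Hᵀ + R = [18]
K = P̄·Hᵀ·S⁻¹ = [4/9; 0]
x' − x̄ = [-4/3, 0] = K·y
y = (KᵀK)⁻¹·Kᵀ·(x' − x̄) = [-3]
z = y + H·x̄ = [-3] + [0] = [-3]

z = [-3]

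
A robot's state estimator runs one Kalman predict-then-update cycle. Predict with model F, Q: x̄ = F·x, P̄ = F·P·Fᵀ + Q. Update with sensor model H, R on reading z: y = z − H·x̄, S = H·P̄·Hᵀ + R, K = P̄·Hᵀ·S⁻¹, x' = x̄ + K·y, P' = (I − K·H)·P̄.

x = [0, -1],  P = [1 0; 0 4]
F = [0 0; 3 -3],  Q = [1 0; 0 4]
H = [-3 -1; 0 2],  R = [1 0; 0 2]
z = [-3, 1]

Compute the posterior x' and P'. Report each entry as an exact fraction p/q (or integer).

x' = [735/1039, 667/1039]
P' = [148/1039 -147/1039; -147/1039 490/1039]

x̄ = F·x = [0, 3]
P̄ = F·P·Fᵀ + Q = [1 0; 0 49]
y = z − H·x̄ = [0, -5]
S = H·P̄·Hᵀ + R = [59 -98; -98 198]
K = P̄·Hᵀ·S⁻¹ = [-297/1039 -147/1039; -49/1039 490/1039]
x' = x̄ + K·y = [735/1039, 667/1039]
P' = (I − K·H)·P̄ = [148/1039 -147/1039; -147/1039 490/1039]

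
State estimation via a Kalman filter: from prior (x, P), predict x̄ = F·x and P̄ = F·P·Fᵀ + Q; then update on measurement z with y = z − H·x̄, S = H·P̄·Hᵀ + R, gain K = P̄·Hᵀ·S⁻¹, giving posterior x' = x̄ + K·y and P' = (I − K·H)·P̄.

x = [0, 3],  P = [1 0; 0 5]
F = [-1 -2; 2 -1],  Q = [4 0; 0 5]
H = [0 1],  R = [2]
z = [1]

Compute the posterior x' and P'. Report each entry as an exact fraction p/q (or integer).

x̄ = F·x = [-6, -3]
P̄ = F·P·Fᵀ + Q = [25 8; 8 14]
y = z − H·x̄ = [4]
S = H·P̄·Hᵀ + R = [16]
K = P̄·Hᵀ·S⁻¹ = [1/2; 7/8]
x' = x̄ + K·y = [-4, 1/2]
P' = (I − K·H)·P̄ = [21 1; 1 7/4]

x' = [-4, 1/2]
P' = [21 1; 1 7/4]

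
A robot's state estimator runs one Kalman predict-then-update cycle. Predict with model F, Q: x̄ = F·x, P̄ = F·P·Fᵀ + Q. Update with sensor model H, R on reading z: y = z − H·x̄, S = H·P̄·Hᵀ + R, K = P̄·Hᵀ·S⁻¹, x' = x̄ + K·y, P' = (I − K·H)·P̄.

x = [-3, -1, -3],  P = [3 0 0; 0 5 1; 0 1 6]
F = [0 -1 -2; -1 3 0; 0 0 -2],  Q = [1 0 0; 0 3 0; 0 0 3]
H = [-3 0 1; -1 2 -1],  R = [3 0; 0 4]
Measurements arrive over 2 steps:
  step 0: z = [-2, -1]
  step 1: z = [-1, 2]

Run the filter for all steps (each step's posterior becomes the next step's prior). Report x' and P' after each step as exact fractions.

step 0: x' = [29159/19139, 27528/19139, 41144/19139], P' = [36566/19139 61011/19139 85632/19139; 61011/19139 131034/19139 163125/19139; 85632/19139 163125/19139 238254/19139]
step 1: x' = [-8915905/84588351, 27884426/84588351, -25436187/28196117], P' = [52462725/56392234 68056347/56392234 103417525/56392234; 68056347/56392234 160795433/56392234 180432019/56392234; 103417525/56392234 180432019/56392234 300698973/56392234]

step 0: x̄ = F·x = [7, 0, 6]
step 0: P̄ = F·P·Fᵀ + Q = [34 -21 26; -21 51 -6; 26 -6 27]
step 0: y = z − H·x̄ = [13, 12]
step 0: S = H·P̄·Hᵀ + R = [180 241; 241 429]
step 0: K = P̄·Hᵀ·S⁻¹ = [-8022/19139 -44/19139; -6636/19139 9483/19139; -6214/19139 591/19139]
step 0: x' = x̄ + K·y = [29159/19139, 27528/19139, 41144/19139]
step 0: P' = (I − K·H)·P̄ = [36566/19139 61011/19139 85632/19139; 61011/19139 131034/19139 163125/19139; 85632/19139 163125/19139 238254/19139]
step 1: x̄ = F·x = [-109816/19139, 53425/19139, -82288/19139]
step 1: P̄ = F·P·Fᵀ + Q = [1755689/19139 -1139577/19139 1279266/19139; -1139577/19139 907223/19139 -807486/19139; 1279266/19139 -807486/19139 1010433/19139]
step 1: y = z − H·x̄ = [-266299/19139, -260676/19139]
step 1: S = H·P̄·Hᵀ + R = [9193455/19139 12037656/19139; 12037656/19139 16818354/19139]
step 1: K = P̄·Hᵀ·S⁻¹ = [-26985325/84588351 -4941889/56392234; -11868511/84588351 18275625/56392234; -1592267/28196117 -10813115/56392234]
step 1: x' = x̄ + K·y = [-8915905/84588351, 27884426/84588351, -25436187/28196117]
step 1: P' = (I − K·H)·P̄ = [52462725/56392234 68056347/56392234 103417525/56392234; 68056347/56392234 160795433/56392234 180432019/56392234; 103417525/56392234 180432019/56392234 300698973/56392234]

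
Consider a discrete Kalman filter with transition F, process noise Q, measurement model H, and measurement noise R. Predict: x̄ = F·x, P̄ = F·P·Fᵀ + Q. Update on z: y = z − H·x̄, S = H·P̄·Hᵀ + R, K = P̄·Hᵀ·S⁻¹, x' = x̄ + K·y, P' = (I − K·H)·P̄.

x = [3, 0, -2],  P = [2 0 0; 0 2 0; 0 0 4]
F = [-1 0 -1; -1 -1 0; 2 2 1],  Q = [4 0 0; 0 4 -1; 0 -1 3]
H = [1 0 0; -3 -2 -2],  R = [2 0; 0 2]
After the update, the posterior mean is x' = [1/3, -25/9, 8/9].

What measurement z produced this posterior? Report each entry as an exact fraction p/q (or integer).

z = [1, 3]

x̄ = F·x = [-1, -3, 4]
P̄ = F·P·Fᵀ + Q = [10 2 -8; 2 8 -9; -8 -9 23]
S = H·P̄·Hᵀ + R = [12 -18; -18 72]
K = P̄·Hᵀ·S⁻¹ = [11/15 -1/15; 2/15 -1/45; -6/5 -16/45]
x' − x̄ = [4/3, 2/9, -28/9] = K·y
y = (KᵀK)⁻¹·Kᵀ·(x' − x̄) = [2, 2]
z = y + H·x̄ = [2, 2] + [-1, 1] = [1, 3]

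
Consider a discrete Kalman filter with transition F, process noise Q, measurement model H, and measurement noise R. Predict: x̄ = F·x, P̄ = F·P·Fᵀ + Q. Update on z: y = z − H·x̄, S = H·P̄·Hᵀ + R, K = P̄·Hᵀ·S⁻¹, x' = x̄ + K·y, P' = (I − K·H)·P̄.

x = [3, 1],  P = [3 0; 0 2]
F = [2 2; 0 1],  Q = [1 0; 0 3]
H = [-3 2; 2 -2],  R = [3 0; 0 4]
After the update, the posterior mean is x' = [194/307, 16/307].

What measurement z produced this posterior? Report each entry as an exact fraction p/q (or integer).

x̄ = F·x = [8, 1]
P̄ = F·P·Fᵀ + Q = [21 4; 4 5]
S = H·P̄·Hᵀ + R = [164 -106; -106 76]
K = P̄·Hᵀ·S⁻¹ = [-144/307 -127/614; -91/307 -135/307]
x' − x̄ = [-2262/307, -291/307] = K·y
y = (KᵀK)⁻¹·Kᵀ·(x' − x̄) = [21, -12]
z = y + H·x̄ = [21, -12] + [-22, 14] = [-1, 2]

z = [-1, 2]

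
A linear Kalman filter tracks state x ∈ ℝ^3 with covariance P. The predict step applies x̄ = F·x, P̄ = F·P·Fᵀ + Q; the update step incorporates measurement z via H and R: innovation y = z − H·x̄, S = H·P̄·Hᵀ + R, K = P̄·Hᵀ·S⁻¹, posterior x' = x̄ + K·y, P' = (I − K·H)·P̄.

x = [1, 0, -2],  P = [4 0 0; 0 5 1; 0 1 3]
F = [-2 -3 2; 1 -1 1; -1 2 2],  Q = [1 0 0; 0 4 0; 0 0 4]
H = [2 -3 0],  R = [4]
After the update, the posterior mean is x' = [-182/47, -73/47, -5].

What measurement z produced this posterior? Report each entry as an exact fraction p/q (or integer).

z = [-3]

x̄ = F·x = [-6, -1, -5]
P̄ = F·P·Fᵀ + Q = [62 8 -12; 8 14 -8; -12 -8 48]
S = H·P̄·Hᵀ + R = [282]
K = P̄·Hᵀ·S⁻¹ = [50/141; -13/141; 0]
x' − x̄ = [100/47, -26/47, 0] = K·y
y = (KᵀK)⁻¹·Kᵀ·(x' − x̄) = [6]
z = y + H·x̄ = [6] + [-9] = [-3]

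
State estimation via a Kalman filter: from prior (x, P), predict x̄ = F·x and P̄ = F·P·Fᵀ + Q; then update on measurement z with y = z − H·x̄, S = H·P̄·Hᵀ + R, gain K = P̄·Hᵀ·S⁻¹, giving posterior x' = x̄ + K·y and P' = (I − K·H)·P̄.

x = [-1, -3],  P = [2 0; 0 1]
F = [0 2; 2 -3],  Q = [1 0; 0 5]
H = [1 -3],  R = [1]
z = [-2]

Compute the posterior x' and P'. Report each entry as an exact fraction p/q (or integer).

x' = [-173/48, -1/2]
P' = [671/240 9/10; 9/10 2/5]

x̄ = F·x = [-6, 7]
P̄ = F·P·Fᵀ + Q = [5 -6; -6 22]
y = z − H·x̄ = [25]
S = H·P̄·Hᵀ + R = [240]
K = P̄·Hᵀ·S⁻¹ = [23/240; -3/10]
x' = x̄ + K·y = [-173/48, -1/2]
P' = (I − K·H)·P̄ = [671/240 9/10; 9/10 2/5]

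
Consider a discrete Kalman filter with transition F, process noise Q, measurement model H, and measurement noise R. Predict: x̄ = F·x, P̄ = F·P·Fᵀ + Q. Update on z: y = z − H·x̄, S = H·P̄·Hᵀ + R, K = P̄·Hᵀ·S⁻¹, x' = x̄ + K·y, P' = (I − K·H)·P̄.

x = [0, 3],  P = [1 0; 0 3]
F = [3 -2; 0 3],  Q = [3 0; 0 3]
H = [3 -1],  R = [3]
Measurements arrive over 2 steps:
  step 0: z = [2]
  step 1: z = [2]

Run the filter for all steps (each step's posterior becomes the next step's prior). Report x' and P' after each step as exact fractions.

step 0: x' = [156/119, 37/17], P' = [156/119 54/17; 54/17 174/17]
step 1: x' = [5143/3599, 8464/3599], P' = [25848/17995 67347/17995; 67347/17995 225078/17995]

step 0: x̄ = F·x = [-6, 9]
step 0: P̄ = F·P·Fᵀ + Q = [24 -18; -18 30]
step 0: y = z − H·x̄ = [29]
step 0: S = H·P̄·Hᵀ + R = [357]
step 0: K = P̄·Hᵀ·S⁻¹ = [30/119; -4/17]
step 0: x' = x̄ + K·y = [156/119, 37/17]
step 0: P' = (I − K·H)·P̄ = [156/119 54/17; 54/17 174/17]
step 1: x̄ = F·x = [-50/119, 111/17]
step 1: P̄ = F·P·Fᵀ + Q = [2097/119 -558/17; -558/17 1617/17]
step 1: y = z − H·x̄ = [1165/119]
step 1: S = H·P̄·Hᵀ + R = [53985/119]
step 1: K = P̄·Hᵀ·S⁻¹ = [3399/17995; -7679/17995]
step 1: x' = x̄ + K·y = [5143/3599, 8464/3599]
step 1: P' = (I − K·H)·P̄ = [25848/17995 67347/17995; 67347/17995 225078/17995]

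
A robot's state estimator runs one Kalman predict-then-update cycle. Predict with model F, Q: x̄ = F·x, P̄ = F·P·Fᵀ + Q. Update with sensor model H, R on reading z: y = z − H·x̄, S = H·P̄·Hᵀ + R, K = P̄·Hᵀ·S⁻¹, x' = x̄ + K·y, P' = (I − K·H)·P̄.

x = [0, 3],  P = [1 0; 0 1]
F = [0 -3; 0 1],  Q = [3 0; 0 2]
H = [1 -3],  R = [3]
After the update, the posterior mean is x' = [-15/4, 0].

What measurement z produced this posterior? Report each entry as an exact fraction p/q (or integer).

z = [-3]

x̄ = F·x = [-9, 3]
P̄ = F·P·Fᵀ + Q = [12 -3; -3 3]
S = H·P̄·Hᵀ + R = [60]
K = P̄·Hᵀ·S⁻¹ = [7/20; -1/5]
x' − x̄ = [21/4, -3] = K·y
y = (KᵀK)⁻¹·Kᵀ·(x' − x̄) = [15]
z = y + H·x̄ = [15] + [-18] = [-3]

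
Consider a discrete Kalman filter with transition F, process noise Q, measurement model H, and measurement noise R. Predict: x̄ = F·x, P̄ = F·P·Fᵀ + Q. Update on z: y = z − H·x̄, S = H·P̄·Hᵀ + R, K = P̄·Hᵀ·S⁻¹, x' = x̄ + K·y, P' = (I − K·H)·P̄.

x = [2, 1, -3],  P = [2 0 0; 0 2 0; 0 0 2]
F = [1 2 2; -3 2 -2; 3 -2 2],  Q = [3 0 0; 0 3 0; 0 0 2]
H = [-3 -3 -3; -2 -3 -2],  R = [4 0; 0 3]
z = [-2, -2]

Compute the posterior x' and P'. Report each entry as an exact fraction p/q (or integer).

x̄ = F·x = [-2, 2, -2]
P̄ = F·P·Fᵀ + Q = [21 -6 6; -6 37 -34; 6 -34 36]
y = z − H·x̄ = [-8, -4]
S = H·P̄·Hᵀ + R = [238 147; 147 132]
K = P̄·Hᵀ·S⁻¹ = [-144/467 33/467; 1915/3269 -1243/1401; -1938/3269 372/467]
x' = x̄ + K·y = [86/467, 8458/9807, -1450/3269]
P' = (I − K·H)·P̄ = [1923/467 -483/467 -1248/467; -483/467 41423/9807 -12980/3269; -1248/467 -12980/3269 24300/3269]

x' = [86/467, 8458/9807, -1450/3269]
P' = [1923/467 -483/467 -1248/467; -483/467 41423/9807 -12980/3269; -1248/467 -12980/3269 24300/3269]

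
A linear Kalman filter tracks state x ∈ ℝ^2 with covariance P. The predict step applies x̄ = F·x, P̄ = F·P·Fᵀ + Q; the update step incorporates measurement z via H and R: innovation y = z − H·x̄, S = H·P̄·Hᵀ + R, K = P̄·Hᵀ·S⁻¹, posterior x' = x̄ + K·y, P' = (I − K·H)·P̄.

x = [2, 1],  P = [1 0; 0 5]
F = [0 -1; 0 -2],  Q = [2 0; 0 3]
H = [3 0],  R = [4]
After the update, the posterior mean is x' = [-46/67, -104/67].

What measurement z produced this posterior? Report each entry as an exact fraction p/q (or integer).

x̄ = F·x = [-1, -2]
P̄ = F·P·Fᵀ + Q = [7 10; 10 23]
S = H·P̄·Hᵀ + R = [67]
K = P̄·Hᵀ·S⁻¹ = [21/67; 30/67]
x' − x̄ = [21/67, 30/67] = K·y
y = (KᵀK)⁻¹·Kᵀ·(x' − x̄) = [1]
z = y + H·x̄ = [1] + [-3] = [-2]

z = [-2]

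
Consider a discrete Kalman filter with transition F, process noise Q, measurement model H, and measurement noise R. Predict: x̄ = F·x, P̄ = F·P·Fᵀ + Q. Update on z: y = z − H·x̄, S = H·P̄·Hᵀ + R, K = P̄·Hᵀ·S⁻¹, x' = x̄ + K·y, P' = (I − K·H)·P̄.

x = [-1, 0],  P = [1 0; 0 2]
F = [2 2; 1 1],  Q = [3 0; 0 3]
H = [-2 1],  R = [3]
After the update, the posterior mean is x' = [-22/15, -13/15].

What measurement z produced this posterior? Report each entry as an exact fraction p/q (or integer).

x̄ = F·x = [-2, -1]
P̄ = F·P·Fᵀ + Q = [15 6; 6 6]
S = H·P̄·Hᵀ + R = [45]
K = P̄·Hᵀ·S⁻¹ = [-8/15; -2/15]
x' − x̄ = [8/15, 2/15] = K·y
y = (KᵀK)⁻¹·Kᵀ·(x' − x̄) = [-1]
z = y + H·x̄ = [-1] + [3] = [2]

z = [2]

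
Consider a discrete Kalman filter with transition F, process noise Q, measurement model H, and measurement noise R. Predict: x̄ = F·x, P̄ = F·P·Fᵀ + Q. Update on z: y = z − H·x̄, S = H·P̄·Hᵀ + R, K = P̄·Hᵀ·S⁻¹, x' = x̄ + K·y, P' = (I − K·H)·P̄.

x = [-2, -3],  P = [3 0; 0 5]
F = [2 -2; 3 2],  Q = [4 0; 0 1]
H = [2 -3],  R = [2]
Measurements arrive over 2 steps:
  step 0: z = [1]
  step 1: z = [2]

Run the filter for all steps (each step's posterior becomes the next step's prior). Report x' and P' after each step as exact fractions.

step 0: x' = [-919/301, -726/301], P' = [7794/301 5170/301; 5170/301 3496/301]
step 1: x' = [771014/1069577, -206544/1069577], P' = [6868764/1069577 4617384/1069577; 4617384/1069577 3341278/1069577]

step 0: x̄ = F·x = [2, -12]
step 0: P̄ = F·P·Fᵀ + Q = [36 -2; -2 48]
step 0: y = z − H·x̄ = [-39]
step 0: S = H·P̄·Hᵀ + R = [602]
step 0: K = P̄·Hᵀ·S⁻¹ = [39/301; -74/301]
step 0: x' = x̄ + K·y = [-919/301, -726/301]
step 0: P' = (I − K·H)·P̄ = [7794/301 5170/301; 5170/301 3496/301]
step 1: x̄ = F·x = [-386/301, -4209/301]
step 1: P̄ = F·P·Fᵀ + Q = [5004/301 22440/301; 22440/301 146471/301]
step 1: y = z − H·x̄ = [-11253/301]
step 1: S = H·P̄·Hᵀ + R = [1069577/301]
step 1: K = P̄·Hᵀ·S⁻¹ = [-57312/1069577; -394533/1069577]
step 1: x' = x̄ + K·y = [771014/1069577, -206544/1069577]
step 1: P' = (I − K·H)·P̄ = [6868764/1069577 4617384/1069577; 4617384/1069577 3341278/1069577]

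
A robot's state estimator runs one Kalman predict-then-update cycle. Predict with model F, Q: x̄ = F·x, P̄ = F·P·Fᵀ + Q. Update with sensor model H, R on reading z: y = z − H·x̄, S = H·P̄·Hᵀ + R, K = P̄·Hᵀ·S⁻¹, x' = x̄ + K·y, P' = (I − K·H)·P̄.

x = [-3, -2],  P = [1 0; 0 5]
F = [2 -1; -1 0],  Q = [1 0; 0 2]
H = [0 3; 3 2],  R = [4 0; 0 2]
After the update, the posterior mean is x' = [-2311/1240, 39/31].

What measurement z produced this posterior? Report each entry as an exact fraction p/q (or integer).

x̄ = F·x = [-4, 3]
P̄ = F·P·Fᵀ + Q = [10 -2; -2 3]
S = H·P̄·Hᵀ + R = [31 0; 0 80]
K = P̄·Hᵀ·S⁻¹ = [-6/31 13/40; 9/31 0]
x' − x̄ = [2649/1240, -54/31] = K·y
y = (KᵀK)⁻¹·Kᵀ·(x' − x̄) = [-6, 3]
z = y + H·x̄ = [-6, 3] + [9, -6] = [3, -3]

z = [3, -3]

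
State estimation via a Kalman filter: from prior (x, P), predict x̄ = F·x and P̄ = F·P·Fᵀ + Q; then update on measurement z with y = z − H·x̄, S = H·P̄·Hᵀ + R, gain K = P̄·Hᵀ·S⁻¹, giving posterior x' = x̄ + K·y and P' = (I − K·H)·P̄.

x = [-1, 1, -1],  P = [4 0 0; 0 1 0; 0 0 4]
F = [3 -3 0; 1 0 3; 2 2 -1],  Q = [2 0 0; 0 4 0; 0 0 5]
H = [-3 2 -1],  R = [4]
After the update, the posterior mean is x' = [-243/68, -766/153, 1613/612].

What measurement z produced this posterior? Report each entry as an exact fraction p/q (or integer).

x̄ = F·x = [-6, -4, 1]
P̄ = F·P·Fᵀ + Q = [47 12 18; 12 44 -4; 18 -4 29]
S = H·P̄·Hᵀ + R = [612]
K = P̄·Hᵀ·S⁻¹ = [-15/68; 14/153; -91/612]
x' − x̄ = [165/68, -154/153, 1001/612] = K·y
y = (KᵀK)⁻¹·Kᵀ·(x' − x̄) = [-11]
z = y + H·x̄ = [-11] + [9] = [-2]

z = [-2]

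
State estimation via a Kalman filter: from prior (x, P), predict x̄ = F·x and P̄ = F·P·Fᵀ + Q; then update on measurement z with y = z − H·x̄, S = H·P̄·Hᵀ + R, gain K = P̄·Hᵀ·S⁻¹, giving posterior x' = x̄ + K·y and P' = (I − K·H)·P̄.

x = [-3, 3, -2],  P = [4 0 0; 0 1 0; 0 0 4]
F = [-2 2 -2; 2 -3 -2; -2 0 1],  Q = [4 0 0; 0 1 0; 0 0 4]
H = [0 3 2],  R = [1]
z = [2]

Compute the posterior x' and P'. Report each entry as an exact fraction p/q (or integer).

x̄ = F·x = [16, -11, 4]
P̄ = F·P·Fᵀ + Q = [40 -6 8; -6 42 -24; 8 -24 24]
y = z − H·x̄ = [27]
S = H·P̄·Hᵀ + R = [187]
K = P̄·Hᵀ·S⁻¹ = [-2/187; 78/187; -24/187]
x' = x̄ + K·y = [2938/187, 49/187, 100/187]
P' = (I − K·H)·P̄ = [7476/187 -966/187 1448/187; -966/187 1770/187 -2616/187; 1448/187 -2616/187 3912/187]

x' = [2938/187, 49/187, 100/187]
P' = [7476/187 -966/187 1448/187; -966/187 1770/187 -2616/187; 1448/187 -2616/187 3912/187]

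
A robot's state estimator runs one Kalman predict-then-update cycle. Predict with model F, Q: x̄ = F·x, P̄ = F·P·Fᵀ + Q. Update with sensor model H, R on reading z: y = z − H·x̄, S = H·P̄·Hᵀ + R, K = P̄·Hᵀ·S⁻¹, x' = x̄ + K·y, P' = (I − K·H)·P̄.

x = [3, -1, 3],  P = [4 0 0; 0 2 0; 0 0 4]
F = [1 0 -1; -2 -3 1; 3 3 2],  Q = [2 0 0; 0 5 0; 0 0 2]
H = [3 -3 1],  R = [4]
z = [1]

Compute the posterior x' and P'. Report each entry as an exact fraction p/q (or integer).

x̄ = F·x = [0, 0, 12]
P̄ = F·P·Fᵀ + Q = [10 -12 4; -12 43 -34; 4 -34 72]
y = z − H·x̄ = [-11]
S = H·P̄·Hᵀ + R = [997]
K = P̄·Hᵀ·S⁻¹ = [70/997; -199/997; 186/997]
x' = x̄ + K·y = [-770/997, 2189/997, 9918/997]
P' = (I − K·H)·P̄ = [5070/997 1966/997 -9032/997; 1966/997 3270/997 3116/997; -9032/997 3116/997 37188/997]

x' = [-770/997, 2189/997, 9918/997]
P' = [5070/997 1966/997 -9032/997; 1966/997 3270/997 3116/997; -9032/997 3116/997 37188/997]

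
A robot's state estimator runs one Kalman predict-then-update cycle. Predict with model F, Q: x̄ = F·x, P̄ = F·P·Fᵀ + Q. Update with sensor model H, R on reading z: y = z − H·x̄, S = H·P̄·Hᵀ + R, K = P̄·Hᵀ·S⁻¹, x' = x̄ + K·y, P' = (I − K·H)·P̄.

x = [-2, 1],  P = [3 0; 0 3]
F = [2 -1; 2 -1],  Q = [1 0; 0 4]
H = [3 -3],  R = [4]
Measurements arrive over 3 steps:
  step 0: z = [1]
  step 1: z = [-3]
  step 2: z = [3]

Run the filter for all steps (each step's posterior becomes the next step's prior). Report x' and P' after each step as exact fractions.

step 0: x̄ = F·x = [-5, -5]
step 0: P̄ = F·P·Fᵀ + Q = [16 15; 15 19]
step 0: y = z − H·x̄ = [1]
step 0: S = H·P̄·Hᵀ + R = [49]
step 0: K = P̄·Hᵀ·S⁻¹ = [3/49; -12/49]
step 0: x' = x̄ + K·y = [-242/49, -257/49]
step 0: P' = (I − K·H)·P̄ = [775/49 771/49; 771/49 787/49]
step 1: x̄ = F·x = [-227/49, -227/49]
step 1: P̄ = F·P·Fᵀ + Q = [852/49 803/49; 803/49 999/49]
step 1: y = z − H·x̄ = [-3]
step 1: S = H·P̄·Hᵀ + R = [49]
step 1: K = P̄·Hᵀ·S⁻¹ = [3/49; -12/49]
step 1: x' = x̄ + K·y = [-236/49, -191/49]
step 1: P' = (I − K·H)·P̄ = [843/49 839/49; 839/49 855/49]
step 2: x̄ = F·x = [-281/49, -281/49]
step 2: P̄ = F·P·Fᵀ + Q = [920/49 871/49; 871/49 1067/49]
step 2: y = z − H·x̄ = [3]
step 2: S = H·P̄·Hᵀ + R = [49]
step 2: K = P̄·Hᵀ·S⁻¹ = [3/49; -12/49]
step 2: x' = x̄ + K·y = [-272/49, -317/49]
step 2: P' = (I − K·H)·P̄ = [911/49 907/49; 907/49 923/49]

step 0: x' = [-242/49, -257/49], P' = [775/49 771/49; 771/49 787/49]
step 1: x' = [-236/49, -191/49], P' = [843/49 839/49; 839/49 855/49]
step 2: x' = [-272/49, -317/49], P' = [911/49 907/49; 907/49 923/49]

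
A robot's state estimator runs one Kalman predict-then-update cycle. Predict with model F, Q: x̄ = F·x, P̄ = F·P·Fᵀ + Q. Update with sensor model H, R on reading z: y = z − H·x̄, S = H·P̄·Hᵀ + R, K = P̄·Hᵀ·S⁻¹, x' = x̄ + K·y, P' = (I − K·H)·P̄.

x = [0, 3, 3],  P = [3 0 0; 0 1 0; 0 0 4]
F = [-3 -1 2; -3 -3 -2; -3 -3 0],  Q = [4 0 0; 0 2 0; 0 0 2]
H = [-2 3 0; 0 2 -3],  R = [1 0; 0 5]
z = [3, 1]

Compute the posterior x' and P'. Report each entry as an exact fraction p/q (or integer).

x' = [87907/51565, 107977/51565, 47043/51565]
P' = [959144/51565 639634/51565 468066/51565; 639634/51565 432274/51565 315876/51565; 468066/51565 315876/51565 256274/51565]

x̄ = F·x = [3, -15, -9]
P̄ = F·P·Fᵀ + Q = [48 14 30; 14 54 36; 30 36 38]
y = z − H·x̄ = [54, 4]
S = H·P̄·Hᵀ + R = [511 124; 124 131]
K = P̄·Hᵀ·S⁻¹ = [614/51565 -24986/51565; 17554/51565 -16616/51565; 11496/51565 -27414/51565]
x' = x̄ + K·y = [87907/51565, 107977/51565, 47043/51565]
P' = (I − K·H)·P̄ = [959144/51565 639634/51565 468066/51565; 639634/51565 432274/51565 315876/51565; 468066/51565 315876/51565 256274/51565]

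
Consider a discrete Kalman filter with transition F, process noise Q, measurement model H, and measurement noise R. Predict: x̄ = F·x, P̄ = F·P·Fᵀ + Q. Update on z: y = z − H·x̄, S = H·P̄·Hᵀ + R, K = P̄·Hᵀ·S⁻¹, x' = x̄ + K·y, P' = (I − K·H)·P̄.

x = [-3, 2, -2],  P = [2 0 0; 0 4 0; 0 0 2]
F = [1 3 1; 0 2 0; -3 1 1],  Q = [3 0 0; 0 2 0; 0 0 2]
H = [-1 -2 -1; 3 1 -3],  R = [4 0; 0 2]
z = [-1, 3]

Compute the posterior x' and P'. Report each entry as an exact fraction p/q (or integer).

x' = [-4183/15644, 39693/31288, -12353/15644]
P' = [15739/7822 -19773/15644 11777/7822; -19773/15644 45415/31288 -12575/15644; 11777/7822 -12575/15644 10683/7822]

x̄ = F·x = [1, 4, 9]
P̄ = F·P·Fᵀ + Q = [43 24 8; 24 18 8; 8 8 26]
y = z − H·x̄ = [17, 23]
S = H·P̄·Hᵀ + R = [289 -215; -215 593]
K = P̄·Hᵀ·S⁻¹ = [-7743/31288 3999/31288; -13067/62576 2227/62576; -9885/31288 -6011/31288]
x' = x̄ + K·y = [-4183/15644, 39693/31288, -12353/15644]
P' = (I − K·H)·P̄ = [15739/7822 -19773/15644 11777/7822; -19773/15644 45415/31288 -12575/15644; 11777/7822 -12575/15644 10683/7822]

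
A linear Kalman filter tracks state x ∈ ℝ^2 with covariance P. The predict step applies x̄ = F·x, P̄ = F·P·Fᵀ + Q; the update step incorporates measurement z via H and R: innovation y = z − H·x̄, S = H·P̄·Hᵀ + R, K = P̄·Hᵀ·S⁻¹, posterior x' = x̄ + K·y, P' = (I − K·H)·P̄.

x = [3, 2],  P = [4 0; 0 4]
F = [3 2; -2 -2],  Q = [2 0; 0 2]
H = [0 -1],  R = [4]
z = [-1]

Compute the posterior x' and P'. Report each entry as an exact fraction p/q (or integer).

x̄ = F·x = [13, -10]
P̄ = F·P·Fᵀ + Q = [54 -40; -40 34]
y = z − H·x̄ = [-11]
S = H·P̄·Hᵀ + R = [38]
K = P̄·Hᵀ·S⁻¹ = [20/19; -17/19]
x' = x̄ + K·y = [27/19, -3/19]
P' = (I − K·H)·P̄ = [226/19 -80/19; -80/19 68/19]

x' = [27/19, -3/19]
P' = [226/19 -80/19; -80/19 68/19]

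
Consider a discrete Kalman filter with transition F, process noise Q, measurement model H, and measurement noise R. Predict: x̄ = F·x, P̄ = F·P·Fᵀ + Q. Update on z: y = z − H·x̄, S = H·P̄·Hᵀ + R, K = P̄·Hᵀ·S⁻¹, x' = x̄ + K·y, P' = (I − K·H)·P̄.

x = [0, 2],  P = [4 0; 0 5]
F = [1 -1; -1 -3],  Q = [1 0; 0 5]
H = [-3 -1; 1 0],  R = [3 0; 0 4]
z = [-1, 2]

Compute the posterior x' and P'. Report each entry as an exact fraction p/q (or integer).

x' = [1326/1301, -2731/1301]
P' = [1796/1301 -4896/1301; -4896/1301 16989/1301]

x̄ = F·x = [-2, -6]
P̄ = F·P·Fᵀ + Q = [10 11; 11 54]
y = z − H·x̄ = [-13, 4]
S = H·P̄·Hᵀ + R = [213 -41; -41 14]
K = P̄·Hᵀ·S⁻¹ = [-164/1301 449/1301; -767/1301 -1224/1301]
x' = x̄ + K·y = [1326/1301, -2731/1301]
P' = (I − K·H)·P̄ = [1796/1301 -4896/1301; -4896/1301 16989/1301]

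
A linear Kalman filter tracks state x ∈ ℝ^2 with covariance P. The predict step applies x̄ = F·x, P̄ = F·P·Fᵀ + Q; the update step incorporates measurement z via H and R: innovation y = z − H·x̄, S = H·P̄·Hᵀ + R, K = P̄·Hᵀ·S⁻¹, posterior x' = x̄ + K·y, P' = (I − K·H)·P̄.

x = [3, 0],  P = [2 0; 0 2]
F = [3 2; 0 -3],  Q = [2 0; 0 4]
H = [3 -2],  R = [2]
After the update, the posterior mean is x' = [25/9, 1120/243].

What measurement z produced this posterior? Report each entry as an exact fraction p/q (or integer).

z = [-1]

x̄ = F·x = [9, 0]
P̄ = F·P·Fᵀ + Q = [28 -12; -12 22]
S = H·P̄·Hᵀ + R = [486]
K = P̄·Hᵀ·S⁻¹ = [2/9; -40/243]
x' − x̄ = [-56/9, 1120/243] = K·y
y = (KᵀK)⁻¹·Kᵀ·(x' − x̄) = [-28]
z = y + H·x̄ = [-28] + [27] = [-1]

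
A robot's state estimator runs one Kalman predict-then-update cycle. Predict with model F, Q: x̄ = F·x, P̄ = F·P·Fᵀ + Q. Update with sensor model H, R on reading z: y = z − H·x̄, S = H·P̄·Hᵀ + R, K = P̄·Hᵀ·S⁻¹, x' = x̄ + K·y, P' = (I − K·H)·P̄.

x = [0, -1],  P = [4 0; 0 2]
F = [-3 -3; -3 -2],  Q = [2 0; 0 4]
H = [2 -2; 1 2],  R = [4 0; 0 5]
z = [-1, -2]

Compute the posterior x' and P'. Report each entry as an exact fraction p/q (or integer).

x̄ = F·x = [3, 2]
P̄ = F·P·Fᵀ + Q = [56 48; 48 48]
y = z − H·x̄ = [-3, -9]
S = H·P̄·Hᵀ + R = [36 16; 16 445]
K = P̄·Hᵀ·S⁻¹ = [1172/3941 1304/3941; -576/3941 1296/3941]
x' = x̄ + K·y = [-3429/3941, -2054/3941]
P' = (I − K·H)·P̄ = [3736/3941 1392/3941; 1392/3941 2544/3941]

x' = [-3429/3941, -2054/3941]
P' = [3736/3941 1392/3941; 1392/3941 2544/3941]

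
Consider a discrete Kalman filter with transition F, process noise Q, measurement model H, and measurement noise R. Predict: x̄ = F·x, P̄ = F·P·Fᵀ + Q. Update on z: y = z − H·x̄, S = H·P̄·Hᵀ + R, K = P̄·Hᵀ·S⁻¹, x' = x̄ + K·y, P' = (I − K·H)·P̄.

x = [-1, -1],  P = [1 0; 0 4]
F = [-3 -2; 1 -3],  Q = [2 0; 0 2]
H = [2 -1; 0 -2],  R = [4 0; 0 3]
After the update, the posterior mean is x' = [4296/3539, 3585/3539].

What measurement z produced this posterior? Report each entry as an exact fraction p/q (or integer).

x̄ = F·x = [5, 2]
P̄ = F·P·Fᵀ + Q = [27 21; 21 39]
S = H·P̄·Hᵀ + R = [67 -6; -6 159]
K = P̄·Hᵀ·S⁻¹ = [1665/3539 -872/3539; 3/3539 -1736/3539]
x' − x̄ = [-13399/3539, -3493/3539] = K·y
y = (KᵀK)⁻¹·Kᵀ·(x' − x̄) = [-7, 2]
z = y + H·x̄ = [-7, 2] + [8, -4] = [1, -2]

z = [1, -2]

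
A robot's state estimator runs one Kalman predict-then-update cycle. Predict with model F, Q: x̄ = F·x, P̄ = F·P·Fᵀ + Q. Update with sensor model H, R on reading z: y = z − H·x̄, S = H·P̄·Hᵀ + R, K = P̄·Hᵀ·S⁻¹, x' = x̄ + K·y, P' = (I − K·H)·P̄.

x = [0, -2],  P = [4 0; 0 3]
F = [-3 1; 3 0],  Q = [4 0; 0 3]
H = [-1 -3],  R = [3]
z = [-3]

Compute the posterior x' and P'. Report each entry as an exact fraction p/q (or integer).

x̄ = F·x = [-2, 0]
P̄ = F·P·Fᵀ + Q = [43 -36; -36 39]
y = z − H·x̄ = [-5]
S = H·P̄·Hᵀ + R = [181]
K = P̄·Hᵀ·S⁻¹ = [65/181; -81/181]
x' = x̄ + K·y = [-687/181, 405/181]
P' = (I − K·H)·P̄ = [3558/181 -1251/181; -1251/181 498/181]

x' = [-687/181, 405/181]
P' = [3558/181 -1251/181; -1251/181 498/181]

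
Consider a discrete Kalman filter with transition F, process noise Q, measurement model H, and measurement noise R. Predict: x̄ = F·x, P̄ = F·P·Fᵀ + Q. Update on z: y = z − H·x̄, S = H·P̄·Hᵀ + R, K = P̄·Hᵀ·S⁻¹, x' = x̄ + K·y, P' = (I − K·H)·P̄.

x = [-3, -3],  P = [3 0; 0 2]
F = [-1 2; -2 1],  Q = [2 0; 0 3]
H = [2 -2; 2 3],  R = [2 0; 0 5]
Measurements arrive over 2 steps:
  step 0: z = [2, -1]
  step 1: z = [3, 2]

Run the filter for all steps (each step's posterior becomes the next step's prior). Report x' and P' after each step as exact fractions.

step 0: x' = [31/180, -173/360], P' = [197/540 89/1080; 89/1080 593/2160]
step 1: x' = [580726/560191, -142075/560191], P' = [189785/560191 40700/560191; 40700/560191 147385/560191]

step 0: x̄ = F·x = [-3, 3]
step 0: P̄ = F·P·Fᵀ + Q = [13 10; 10 17]
step 0: y = z − H·x̄ = [14, -4]
step 0: S = H·P̄·Hᵀ + R = [42 -30; -30 330]
step 0: K = P̄·Hᵀ·S⁻¹ = [61/216 211/1080; -83/432 427/2160]
step 0: x' = x̄ + K·y = [31/180, -173/360]
step 0: P' = (I − K·H)·P̄ = [197/540 89/1080; 89/1080 593/2160]
step 1: x̄ = F·x = [-17/15, -33/40]
step 1: P̄ = F·P·Fᵀ + Q = [47/15 13/15; 13/15 1057/240]
step 1: y = z − H·x̄ = [217/60, 809/120]
step 1: S = H·P̄·Hᵀ + R = [1513/60 -1459/120; -1459/120 16217/240]
step 1: K = P̄·Hᵀ·S⁻¹ = [149085/560191 100334/560191; -106685/560191 104711/560191]
step 1: x' = x̄ + K·y = [580726/560191, -142075/560191]
step 1: P' = (I − K·H)·P̄ = [189785/560191 40700/560191; 40700/560191 147385/560191]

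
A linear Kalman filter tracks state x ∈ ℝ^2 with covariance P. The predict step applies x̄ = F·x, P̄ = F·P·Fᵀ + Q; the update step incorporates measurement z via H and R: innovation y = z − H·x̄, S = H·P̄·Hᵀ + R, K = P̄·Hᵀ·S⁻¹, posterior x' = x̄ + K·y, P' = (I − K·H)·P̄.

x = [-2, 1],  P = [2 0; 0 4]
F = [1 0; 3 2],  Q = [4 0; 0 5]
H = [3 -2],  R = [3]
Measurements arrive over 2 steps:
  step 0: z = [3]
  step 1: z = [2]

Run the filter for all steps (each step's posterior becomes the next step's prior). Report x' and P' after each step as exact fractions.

step 0: x' = [-92/47, -208/47], P' = [270/47 402/47; 402/47 633/47]
step 1: x' = [-8896/24979, -39844/24979], P' = [170278/24979 258198/24979; 258198/24979 410097/24979]

step 0: x̄ = F·x = [-2, -4]
step 0: P̄ = F·P·Fᵀ + Q = [6 6; 6 39]
step 0: y = z − H·x̄ = [1]
step 0: S = H·P̄·Hᵀ + R = [141]
step 0: K = P̄·Hᵀ·S⁻¹ = [2/47; -20/47]
step 0: x' = x̄ + K·y = [-92/47, -208/47]
step 0: P' = (I − K·H)·P̄ = [270/47 402/47; 402/47 633/47]
step 1: x̄ = F·x = [-92/47, -692/47]
step 1: P̄ = F·P·Fᵀ + Q = [458/47 1614/47; 1614/47 10021/47]
step 1: y = z − H·x̄ = [-1014/47]
step 1: S = H·P̄·Hᵀ + R = [24979/47]
step 1: K = P̄·Hᵀ·S⁻¹ = [-1854/24979; -15200/24979]
step 1: x' = x̄ + K·y = [-8896/24979, -39844/24979]
step 1: P' = (I − K·H)·P̄ = [170278/24979 258198/24979; 258198/24979 410097/24979]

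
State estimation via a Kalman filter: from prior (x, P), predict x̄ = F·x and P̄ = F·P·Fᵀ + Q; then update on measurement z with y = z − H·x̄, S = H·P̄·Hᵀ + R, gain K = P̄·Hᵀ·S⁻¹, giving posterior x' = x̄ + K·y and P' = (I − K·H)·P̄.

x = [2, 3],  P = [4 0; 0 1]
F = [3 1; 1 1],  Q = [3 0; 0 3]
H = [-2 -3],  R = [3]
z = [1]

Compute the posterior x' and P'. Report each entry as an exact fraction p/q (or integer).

x̄ = F·x = [9, 5]
P̄ = F·P·Fᵀ + Q = [40 13; 13 8]
y = z − H·x̄ = [34]
S = H·P̄·Hᵀ + R = [391]
K = P̄·Hᵀ·S⁻¹ = [-7/23; -50/391]
x' = x̄ + K·y = [-31/23, 15/23]
P' = (I − K·H)·P̄ = [87/23 -51/23; -51/23 628/391]

x' = [-31/23, 15/23]
P' = [87/23 -51/23; -51/23 628/391]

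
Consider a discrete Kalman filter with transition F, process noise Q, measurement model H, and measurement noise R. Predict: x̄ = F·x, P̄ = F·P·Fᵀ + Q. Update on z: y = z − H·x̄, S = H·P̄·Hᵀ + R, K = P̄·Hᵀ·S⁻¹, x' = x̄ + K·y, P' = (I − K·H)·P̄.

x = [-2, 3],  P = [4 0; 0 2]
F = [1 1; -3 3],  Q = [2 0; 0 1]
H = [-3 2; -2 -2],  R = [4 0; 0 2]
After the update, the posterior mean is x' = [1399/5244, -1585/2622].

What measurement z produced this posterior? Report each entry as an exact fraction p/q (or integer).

z = [-2, 1]

x̄ = F·x = [1, 15]
P̄ = F·P·Fᵀ + Q = [8 -6; -6 55]
S = H·P̄·Hᵀ + R = [368 -184; -184 206]
K = P̄·Hᵀ·S⁻¹ = [-1019/5244 -11/57; 521/2622 -17/57]
x' − x̄ = [-3845/5244, -40915/2622] = K·y
y = (KᵀK)⁻¹·Kᵀ·(x' − x̄) = [-29, 33]
z = y + H·x̄ = [-29, 33] + [27, -32] = [-2, 1]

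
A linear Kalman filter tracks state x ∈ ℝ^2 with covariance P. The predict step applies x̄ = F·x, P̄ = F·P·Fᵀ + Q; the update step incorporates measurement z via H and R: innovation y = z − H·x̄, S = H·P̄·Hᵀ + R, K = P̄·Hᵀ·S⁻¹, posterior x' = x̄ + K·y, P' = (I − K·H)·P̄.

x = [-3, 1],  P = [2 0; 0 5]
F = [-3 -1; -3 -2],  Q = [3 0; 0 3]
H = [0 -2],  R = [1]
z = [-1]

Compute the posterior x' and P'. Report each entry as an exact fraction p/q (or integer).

x' = [592/165, 89/165]
P' = [1154/165 28/165; 28/165 41/165]

x̄ = F·x = [8, 7]
P̄ = F·P·Fᵀ + Q = [26 28; 28 41]
y = z − H·x̄ = [13]
S = H·P̄·Hᵀ + R = [165]
K = P̄·Hᵀ·S⁻¹ = [-56/165; -82/165]
x' = x̄ + K·y = [592/165, 89/165]
P' = (I − K·H)·P̄ = [1154/165 28/165; 28/165 41/165]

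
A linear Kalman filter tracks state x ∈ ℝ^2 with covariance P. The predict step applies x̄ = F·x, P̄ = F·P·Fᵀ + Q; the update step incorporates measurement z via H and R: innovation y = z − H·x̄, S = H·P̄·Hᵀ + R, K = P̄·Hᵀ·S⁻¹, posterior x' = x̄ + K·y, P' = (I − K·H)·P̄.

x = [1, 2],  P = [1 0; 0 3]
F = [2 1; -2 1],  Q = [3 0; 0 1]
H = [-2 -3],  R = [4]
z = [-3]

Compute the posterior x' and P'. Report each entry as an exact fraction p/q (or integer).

x̄ = F·x = [4, 0]
P̄ = F·P·Fᵀ + Q = [10 -1; -1 8]
y = z − H·x̄ = [5]
S = H·P̄·Hᵀ + R = [104]
K = P̄·Hᵀ·S⁻¹ = [-17/104; -11/52]
x' = x̄ + K·y = [331/104, -55/52]
P' = (I − K·H)·P̄ = [751/104 -239/52; -239/52 87/26]

x' = [331/104, -55/52]
P' = [751/104 -239/52; -239/52 87/26]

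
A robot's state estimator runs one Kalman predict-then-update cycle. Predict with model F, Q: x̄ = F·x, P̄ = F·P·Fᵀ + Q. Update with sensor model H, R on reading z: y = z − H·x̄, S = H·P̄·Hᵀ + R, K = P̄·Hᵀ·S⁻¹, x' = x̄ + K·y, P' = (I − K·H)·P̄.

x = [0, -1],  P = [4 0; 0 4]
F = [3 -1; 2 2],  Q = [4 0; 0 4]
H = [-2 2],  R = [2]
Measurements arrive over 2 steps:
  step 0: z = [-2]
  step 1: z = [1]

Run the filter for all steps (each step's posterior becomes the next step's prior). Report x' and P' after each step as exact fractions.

step 0: x' = [-15/97, -114/97], P' = [2700/97 2672/97; 2672/97 2692/97]
step 1: x' = [95305/23441, 106650/23441], P' = [615668/23441 625824/23441; 625824/23441 647652/23441]

step 0: x̄ = F·x = [1, -2]
step 0: P̄ = F·P·Fᵀ + Q = [44 16; 16 36]
step 0: y = z − H·x̄ = [4]
step 0: S = H·P̄·Hᵀ + R = [194]
step 0: K = P̄·Hᵀ·S⁻¹ = [-28/97; 20/97]
step 0: x' = x̄ + K·y = [-15/97, -114/97]
step 0: P' = (I − K·H)·P̄ = [2700/97 2672/97; 2672/97 2692/97]
step 1: x̄ = F·x = [69/97, -258/97]
step 1: P̄ = F·P·Fᵀ + Q = [11348/97 21504/97; 21504/97 43332/97]
step 1: y = z − H·x̄ = [751/97]
step 1: S = H·P̄·Hᵀ + R = [46882/97]
step 1: K = P̄·Hᵀ·S⁻¹ = [10156/23441; 21828/23441]
step 1: x' = x̄ + K·y = [95305/23441, 106650/23441]
step 1: P' = (I − K·H)·P̄ = [615668/23441 625824/23441; 625824/23441 647652/23441]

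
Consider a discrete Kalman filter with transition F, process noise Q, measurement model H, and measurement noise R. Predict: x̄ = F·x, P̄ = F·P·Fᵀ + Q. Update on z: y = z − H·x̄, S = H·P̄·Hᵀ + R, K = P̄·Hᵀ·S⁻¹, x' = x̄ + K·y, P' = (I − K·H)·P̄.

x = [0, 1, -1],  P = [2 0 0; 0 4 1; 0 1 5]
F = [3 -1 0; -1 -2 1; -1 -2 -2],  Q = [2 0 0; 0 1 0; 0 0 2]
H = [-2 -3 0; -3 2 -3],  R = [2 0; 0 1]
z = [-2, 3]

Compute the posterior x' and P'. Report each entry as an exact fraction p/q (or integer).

x' = [18626/173561, 96920/173561, -126374/173561]
P' = [1671487/173561 -1099396/173561 -2398922/173561; -1099396/173561 761250/173561 1603264/173561; -2398922/173561 1603264/173561 3479100/173561]

x̄ = F·x = [-1, -3, 0]
P̄ = F·P·Fᵀ + Q = [24 1 4; 1 20 10; 4 10 48]
y = z − H·x̄ = [-13, 6]
S = H·P̄·Hᵀ + R = [290 143; 143 669]
K = P̄·Hᵀ·S⁻¹ = [-22393/173561 -16487/173561; -42479/173561 10896/173561; -5974/173561 -34006/173561]
x' = x̄ + K·y = [18626/173561, 96920/173561, -126374/173561]
P' = (I − K·H)·P̄ = [1671487/173561 -1099396/173561 -2398922/173561; -1099396/173561 761250/173561 1603264/173561; -2398922/173561 1603264/173561 3479100/173561]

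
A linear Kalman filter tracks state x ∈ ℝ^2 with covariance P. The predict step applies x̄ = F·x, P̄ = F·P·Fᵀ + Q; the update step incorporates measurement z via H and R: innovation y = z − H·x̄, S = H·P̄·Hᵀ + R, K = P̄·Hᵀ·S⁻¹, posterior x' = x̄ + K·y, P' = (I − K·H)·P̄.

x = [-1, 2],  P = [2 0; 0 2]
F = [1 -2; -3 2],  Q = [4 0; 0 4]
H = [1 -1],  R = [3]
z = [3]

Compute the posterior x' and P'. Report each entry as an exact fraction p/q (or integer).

x̄ = F·x = [-5, 7]
P̄ = F·P·Fᵀ + Q = [14 -14; -14 30]
y = z − H·x̄ = [15]
S = H·P̄·Hᵀ + R = [75]
K = P̄·Hᵀ·S⁻¹ = [28/75; -44/75]
x' = x̄ + K·y = [3/5, -9/5]
P' = (I − K·H)·P̄ = [266/75 182/75; 182/75 314/75]

x' = [3/5, -9/5]
P' = [266/75 182/75; 182/75 314/75]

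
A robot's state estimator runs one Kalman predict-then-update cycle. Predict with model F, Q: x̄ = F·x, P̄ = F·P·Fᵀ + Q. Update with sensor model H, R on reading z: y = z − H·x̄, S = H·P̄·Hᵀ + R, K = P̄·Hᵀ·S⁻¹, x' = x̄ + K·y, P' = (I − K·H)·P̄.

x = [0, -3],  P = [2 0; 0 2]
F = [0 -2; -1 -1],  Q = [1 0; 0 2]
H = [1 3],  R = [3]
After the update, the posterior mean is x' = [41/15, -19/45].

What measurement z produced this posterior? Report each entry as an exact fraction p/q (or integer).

z = [1]

x̄ = F·x = [6, 3]
P̄ = F·P·Fᵀ + Q = [9 4; 4 6]
S = H·P̄·Hᵀ + R = [90]
K = P̄·Hᵀ·S⁻¹ = [7/30; 11/45]
x' − x̄ = [-49/15, -154/45] = K·y
y = (KᵀK)⁻¹·Kᵀ·(x' − x̄) = [-14]
z = y + H·x̄ = [-14] + [15] = [1]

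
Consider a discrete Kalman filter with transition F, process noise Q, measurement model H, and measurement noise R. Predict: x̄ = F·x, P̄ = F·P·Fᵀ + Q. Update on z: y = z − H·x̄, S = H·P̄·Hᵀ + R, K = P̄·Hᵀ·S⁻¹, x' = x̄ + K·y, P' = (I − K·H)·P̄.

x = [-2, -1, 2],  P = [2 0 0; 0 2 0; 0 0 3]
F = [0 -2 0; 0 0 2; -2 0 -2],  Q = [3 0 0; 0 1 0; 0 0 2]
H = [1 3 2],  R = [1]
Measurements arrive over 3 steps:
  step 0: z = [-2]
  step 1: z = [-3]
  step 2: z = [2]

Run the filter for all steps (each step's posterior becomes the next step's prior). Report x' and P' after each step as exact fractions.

step 0: x̄ = F·x = [2, 4, 0]
step 0: P̄ = F·P·Fᵀ + Q = [11 0 0; 0 13 -12; 0 -12 22]
step 0: y = z − H·x̄ = [-16]
step 0: S = H·P̄·Hᵀ + R = [73]
step 0: K = P̄·Hᵀ·S⁻¹ = [11/73; 15/73; 8/73]
step 0: x' = x̄ + K·y = [-30/73, 52/73, -128/73]
step 0: P' = (I − K·H)·P̄ = [682/73 -165/73 -88/73; -165/73 724/73 -996/73; -88/73 -996/73 1542/73]
step 1: x̄ = F·x = [-104/73, -256/73, 316/73]
step 1: P̄ = F·P·Fᵀ + Q = [3115/73 3984/73 -4644/73; 3984/73 6241/73 -5816/73; -4644/73 -5816/73 8338/73]
step 1: y = z − H·x̄ = [21/73]
step 1: S = H·P̄·Hᵀ + R = [28245/73]
step 1: K = P̄·Hᵀ·S⁻¹ = [5779/28245; 2215/5649; -5416/28245]
step 1: x' = x̄ + K·y = [-1837/1345, -913/269, 5748/1345]
step 1: P' = (I − K·H)·P̄ = [747758/28245 132947/5649 -1368092/28245; 132947/5649 146908/5649 -285728/5649; -1368092/28245 -285728/5649 2824298/28245]
step 2: x̄ = F·x = [1826/269, 11496/1345, -7822/1345]
step 2: P̄ = F·P·Fᵀ + Q = [604579/5649 1142912/5649 -203708/1883; 1142912/5649 11325437/28245 -1941608/9415; -203708/1883 -1941608/9415 1133326/9415]
step 2: y = z − H·x̄ = [-25284/1345]
step 2: S = H·P̄·Hᵀ + R = [10106711/4035]
step 2: K = P̄·Hᵀ·S⁻¹ = [2007905/10106711; 4005889/10106711; -1961448/10106711]
step 2: x' = x̄ + K·y = [30859778/10106711, 11079444/10106711, -21904418/10106711]
step 2: P' = (I − K·H)·P̄ = [577385062/70746977 359676467/70746977 -821179564/70746977; 359676467/70746977 528597756/70746977 -958714256/70746977; -821179564/70746977 -958714256/70746977 1841796098/70746977]

step 0: x' = [-30/73, 52/73, -128/73], P' = [682/73 -165/73 -88/73; -165/73 724/73 -996/73; -88/73 -996/73 1542/73]
step 1: x' = [-1837/1345, -913/269, 5748/1345], P' = [747758/28245 132947/5649 -1368092/28245; 132947/5649 146908/5649 -285728/5649; -1368092/28245 -285728/5649 2824298/28245]
step 2: x' = [30859778/10106711, 11079444/10106711, -21904418/10106711], P' = [577385062/70746977 359676467/70746977 -821179564/70746977; 359676467/70746977 528597756/70746977 -958714256/70746977; -821179564/70746977 -958714256/70746977 1841796098/70746977]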